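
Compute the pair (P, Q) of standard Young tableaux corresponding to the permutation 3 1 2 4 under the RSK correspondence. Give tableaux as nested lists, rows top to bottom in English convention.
P = [[1, 2, 4], [3]], Q = [[1, 3, 4], [2]]

Insert each entry of the permutation into P by Schensted row insertion, recording in Q the position of each new cell.

Insert 3: appended to row 1. P = [[3]].
Insert 1: 1 bumps 3 from row 1; 3 starts row 2. P = [[1], [3]].
Insert 2: appended to row 1. P = [[1, 2], [3]].
Insert 4: appended to row 1. P = [[1, 2, 4], [3]].

So P = [[1, 2, 4], [3]], Q = [[1, 3, 4], [2]].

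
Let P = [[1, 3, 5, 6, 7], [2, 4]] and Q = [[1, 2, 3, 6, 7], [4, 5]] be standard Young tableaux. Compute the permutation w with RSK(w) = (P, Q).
Reverse the RSK construction: for i from n down to 1, find the cell of Q containing i, remove the entry at that cell from P, and reverse-bump it up through P; the value ejected from row 1 is w(i).

Step i=7: Q has 7 at row 1, column 5; remove that cell from P, ejecting 7. So w(7) = 7. P is now [[1, 3, 5, 6], [2, 4]].
Step i=6: Q has 6 at row 1, column 4; remove that cell from P, ejecting 6. So w(6) = 6. P is now [[1, 3, 5], [2, 4]].
Step i=5: Q has 5 at row 2, column 2; remove 4 from row 2 of P and reverse-bump: 4 enters row 1 and ejects 3. So w(5) = 3. P is now [[1, 4, 5], [2]].
Step i=4: Q has 4 at row 2, column 1; remove 2 from row 2 of P and reverse-bump: 2 enters row 1 and ejects 1. So w(4) = 1. P is now [[2, 4, 5]].
Step i=3: Q has 3 at row 1, column 3; remove that cell from P, ejecting 5. So w(3) = 5. P is now [[2, 4]].
Step i=2: Q has 2 at row 1, column 2; remove that cell from P, ejecting 4. So w(2) = 4. P is now [[2]].
Step i=1: Q has 1 at row 1, column 1; remove that cell from P, ejecting 2. So w(1) = 2. P is now [].

So w = 2 4 5 1 3 6 7.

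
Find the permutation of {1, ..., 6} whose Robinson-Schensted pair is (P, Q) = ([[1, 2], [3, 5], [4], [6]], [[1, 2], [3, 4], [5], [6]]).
Reverse the RSK construction: for i from n down to 1, find the cell of Q containing i, remove the entry at that cell from P, and reverse-bump it up through P; the value ejected from row 1 is w(i).

Step i=6: Q has 6 at row 4, column 1; remove 6 from row 4 of P and reverse-bump: 6 enters row 3 and ejects 4; 4 enters row 2 and ejects 3; 3 enters row 1 and ejects 2. So w(6) = 2. P is now [[1, 3], [4, 5], [6]].
Step i=5: Q has 5 at row 3, column 1; remove 6 from row 3 of P and reverse-bump: 6 enters row 2 and ejects 5; 5 enters row 1 and ejects 3. So w(5) = 3. P is now [[1, 5], [4, 6]].
Step i=4: Q has 4 at row 2, column 2; remove 6 from row 2 of P and reverse-bump: 6 enters row 1 and ejects 5. So w(4) = 5. P is now [[1, 6], [4]].
Step i=3: Q has 3 at row 2, column 1; remove 4 from row 2 of P and reverse-bump: 4 enters row 1 and ejects 1. So w(3) = 1. P is now [[4, 6]].
Step i=2: Q has 2 at row 1, column 2; remove that cell from P, ejecting 6. So w(2) = 6. P is now [[4]].
Step i=1: Q has 1 at row 1, column 1; remove that cell from P, ejecting 4. So w(1) = 4. P is now [].

So w = 4 6 1 5 3 2.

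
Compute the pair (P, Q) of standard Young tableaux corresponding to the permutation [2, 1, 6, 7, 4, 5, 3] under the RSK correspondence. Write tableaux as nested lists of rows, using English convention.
P = [[1, 3, 5], [2, 4, 7], [6]], Q = [[1, 3, 4], [2, 5, 6], [7]]

Insert each entry of the permutation into P by Schensted row insertion, recording in Q the position of each new cell.

Insert 2: appended to row 1. P = [[2]].
Insert 1: 1 bumps 2 from row 1; 2 starts row 2. P = [[1], [2]].
Insert 6: appended to row 1. P = [[1, 6], [2]].
Insert 7: appended to row 1. P = [[1, 6, 7], [2]].
Insert 4: 4 bumps 6 from row 1; 6 appends to row 2. P = [[1, 4, 7], [2, 6]].
Insert 5: 5 bumps 7 from row 1; 7 appends to row 2. P = [[1, 4, 5], [2, 6, 7]].
Insert 3: 3 bumps 4 from row 1; 4 bumps 6 from row 2; 6 starts row 3. P = [[1, 3, 5], [2, 4, 7], [6]].

So P = [[1, 3, 5], [2, 4, 7], [6]], Q = [[1, 3, 4], [2, 5, 6], [7]].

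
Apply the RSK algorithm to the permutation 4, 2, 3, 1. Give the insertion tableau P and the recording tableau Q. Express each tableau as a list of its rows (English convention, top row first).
Insert each entry of the permutation into P by Schensted row insertion, recording in Q the position of each new cell.

Insert 4: appended to row 1. P = [[4]].
Insert 2: 2 bumps 4 from row 1; 4 starts row 2. P = [[2], [4]].
Insert 3: appended to row 1. P = [[2, 3], [4]].
Insert 1: 1 bumps 2 from row 1; 2 bumps 4 from row 2; 4 starts row 3. P = [[1, 3], [2], [4]].

So P = [[1, 3], [2], [4]], Q = [[1, 3], [2], [4]].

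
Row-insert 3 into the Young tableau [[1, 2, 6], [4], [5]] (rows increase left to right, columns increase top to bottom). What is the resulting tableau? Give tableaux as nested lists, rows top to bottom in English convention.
[[1, 2, 3], [4, 6], [5]]

In row 1, 3 replaces 6 (the leftmost entry greater than 3); 6 is bumped to row 2. 6 is appended to row 2. The new tableau is [[1, 2, 3], [4, 6], [5]].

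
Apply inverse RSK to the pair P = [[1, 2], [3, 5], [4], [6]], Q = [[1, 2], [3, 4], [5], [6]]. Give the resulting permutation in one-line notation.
Reverse the RSK construction: for i from n down to 1, find the cell of Q containing i, remove the entry at that cell from P, and reverse-bump it up through P; the value ejected from row 1 is w(i).

Step i=6: Q has 6 at row 4, column 1; remove 6 from row 4 of P and reverse-bump: 6 enters row 3 and ejects 4; 4 enters row 2 and ejects 3; 3 enters row 1 and ejects 2. So w(6) = 2. P is now [[1, 3], [4, 5], [6]].
Step i=5: Q has 5 at row 3, column 1; remove 6 from row 3 of P and reverse-bump: 6 enters row 2 and ejects 5; 5 enters row 1 and ejects 3. So w(5) = 3. P is now [[1, 5], [4, 6]].
Step i=4: Q has 4 at row 2, column 2; remove 6 from row 2 of P and reverse-bump: 6 enters row 1 and ejects 5. So w(4) = 5. P is now [[1, 6], [4]].
Step i=3: Q has 3 at row 2, column 1; remove 4 from row 2 of P and reverse-bump: 4 enters row 1 and ejects 1. So w(3) = 1. P is now [[4, 6]].
Step i=2: Q has 2 at row 1, column 2; remove that cell from P, ejecting 6. So w(2) = 6. P is now [[4]].
Step i=1: Q has 1 at row 1, column 1; remove that cell from P, ejecting 4. So w(1) = 4. P is now [].

So w = 4 6 1 5 3 2.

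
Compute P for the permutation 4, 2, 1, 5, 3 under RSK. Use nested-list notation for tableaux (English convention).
After inserting 4: P = [[4]].
After inserting 2: P = [[2], [4]].
After inserting 1: P = [[1], [2], [4]].
After inserting 5: P = [[1, 5], [2], [4]].
After inserting 3: P = [[1, 3], [2, 5], [4]].

So P = [[1, 3], [2, 5], [4]].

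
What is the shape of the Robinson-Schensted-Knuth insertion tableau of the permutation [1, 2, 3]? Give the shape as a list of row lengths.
[3]

RSK row insertion gives P = [[1, 2, 3]], which has shape [3].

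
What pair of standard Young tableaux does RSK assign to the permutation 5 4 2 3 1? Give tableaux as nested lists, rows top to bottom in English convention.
Insert each entry of the permutation into P by Schensted row insertion, recording in Q the position of each new cell.

Insert 5: appended to row 1. P = [[5]], Q = [[1]].
Insert 4: 4 bumps 5 from row 1; 5 starts row 2. P = [[4], [5]], Q = [[1], [2]].
Insert 2: 2 bumps 4 from row 1; 4 bumps 5 from row 2; 5 starts row 3. P = [[2], [4], [5]], Q = [[1], [2], [3]].
Insert 3: appended to row 1. P = [[2, 3], [4], [5]], Q = [[1, 4], [2], [3]].
Insert 1: 1 bumps 2 from row 1; 2 bumps 4 from row 2; 4 bumps 5 from row 3; 5 starts row 4. P = [[1, 3], [2], [4], [5]], Q = [[1, 4], [2], [3], [5]].

So P = [[1, 3], [2], [4], [5]], Q = [[1, 4], [2], [3], [5]].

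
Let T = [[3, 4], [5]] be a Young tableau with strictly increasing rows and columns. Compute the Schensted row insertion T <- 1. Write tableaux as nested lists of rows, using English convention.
In row 1, 1 replaces 3 (the leftmost entry greater than 1); 3 is bumped to row 2. In row 2, 3 replaces 5 (the leftmost entry greater than 3); 5 is bumped to row 3. 5 starts a new row 3. The new tableau is [[1, 4], [3], [5]].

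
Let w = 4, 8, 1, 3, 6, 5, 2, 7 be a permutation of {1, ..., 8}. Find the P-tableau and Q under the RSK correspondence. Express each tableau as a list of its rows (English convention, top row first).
P = [[1, 2, 5, 7], [3, 6], [4], [8]], Q = [[1, 2, 5, 8], [3, 4], [6], [7]]

Insert each entry of the permutation into P by Schensted row insertion, recording in Q the position of each new cell.

Insert 4: appended to row 1. P = [[4]].
Insert 8: appended to row 1. P = [[4, 8]].
Insert 1: 1 bumps 4 from row 1; 4 starts row 2. P = [[1, 8], [4]].
Insert 3: 3 bumps 8 from row 1; 8 appends to row 2. P = [[1, 3], [4, 8]].
Insert 6: appended to row 1. P = [[1, 3, 6], [4, 8]].
Insert 5: 5 bumps 6 from row 1; 6 bumps 8 from row 2; 8 starts row 3. P = [[1, 3, 5], [4, 6], [8]].
Insert 2: 2 bumps 3 from row 1; 3 bumps 4 from row 2; 4 bumps 8 from row 3; 8 starts row 4. P = [[1, 2, 5], [3, 6], [4], [8]].
Insert 7: appended to row 1. P = [[1, 2, 5, 7], [3, 6], [4], [8]].

So P = [[1, 2, 5, 7], [3, 6], [4], [8]], Q = [[1, 2, 5, 8], [3, 4], [6], [7]].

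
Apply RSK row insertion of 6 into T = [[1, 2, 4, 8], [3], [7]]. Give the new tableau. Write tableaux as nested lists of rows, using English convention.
[[1, 2, 4, 6], [3, 8], [7]]

In row 1, 6 replaces 8 (the leftmost entry greater than 6); 8 is bumped to row 2. 8 is appended to row 2. The new tableau is [[1, 2, 4, 6], [3, 8], [7]].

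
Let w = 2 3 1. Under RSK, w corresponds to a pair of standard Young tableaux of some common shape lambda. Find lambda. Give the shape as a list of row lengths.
Row-insert each entry into an empty tableau.

After inserting 2: P = [[2]].
After inserting 3: P = [[2, 3]].
After inserting 1: P = [[1, 3], [2]].

The final insertion tableau P = [[1, 3], [2]] has shape [2, 1].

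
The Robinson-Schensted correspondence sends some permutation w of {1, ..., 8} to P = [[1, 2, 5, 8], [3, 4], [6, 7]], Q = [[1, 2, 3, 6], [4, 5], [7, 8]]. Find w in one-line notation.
3 6 7 4 5 8 1 2

Reverse the RSK construction: for i from n down to 1, find the cell of Q containing i, remove the entry at that cell from P, and reverse-bump it up through P; the value ejected from row 1 is w(i).

Step i=8: Q has 8 at row 3, column 2; remove 7 from row 3 of P and reverse-bump: 7 enters row 2 and ejects 4; 4 enters row 1 and ejects 2. So w(8) = 2. P is now [[1, 4, 5, 8], [3, 7], [6]].
Step i=7: Q has 7 at row 3, column 1; remove 6 from row 3 of P and reverse-bump: 6 enters row 2 and ejects 3; 3 enters row 1 and ejects 1. So w(7) = 1. P is now [[3, 4, 5, 8], [6, 7]].
Step i=6: Q has 6 at row 1, column 4; remove that cell from P, ejecting 8. So w(6) = 8. P is now [[3, 4, 5], [6, 7]].
Step i=5: Q has 5 at row 2, column 2; remove 7 from row 2 of P and reverse-bump: 7 enters row 1 and ejects 5. So w(5) = 5. P is now [[3, 4, 7], [6]].
Step i=4: Q has 4 at row 2, column 1; remove 6 from row 2 of P and reverse-bump: 6 enters row 1 and ejects 4. So w(4) = 4. P is now [[3, 6, 7]].
Step i=3: Q has 3 at row 1, column 3; remove that cell from P, ejecting 7. So w(3) = 7. P is now [[3, 6]].
Step i=2: Q has 2 at row 1, column 2; remove that cell from P, ejecting 6. So w(2) = 6. P is now [[3]].
Step i=1: Q has 1 at row 1, column 1; remove that cell from P, ejecting 3. So w(1) = 3. P is now [].

So w = 3 6 7 4 5 8 1 2.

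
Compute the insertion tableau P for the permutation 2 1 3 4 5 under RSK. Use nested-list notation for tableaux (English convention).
P = [[1, 3, 4, 5], [2]]

Insert 2: appended to row 1. P = [[2]].
Insert 1: 1 bumps 2 from row 1; 2 starts row 2. P = [[1], [2]].
Insert 3: appended to row 1. P = [[1, 3], [2]].
Insert 4: appended to row 1. P = [[1, 3, 4], [2]].
Insert 5: appended to row 1. P = [[1, 3, 4, 5], [2]].

So P = [[1, 3, 4, 5], [2]].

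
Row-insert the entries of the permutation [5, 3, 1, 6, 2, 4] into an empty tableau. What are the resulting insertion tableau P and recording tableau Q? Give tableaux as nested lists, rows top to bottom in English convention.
P = [[1, 2, 4], [3, 6], [5]], Q = [[1, 4, 6], [2, 5], [3]]

Insert each entry of the permutation into P by Schensted row insertion, recording in Q the position of each new cell.

Insert 5: appended to row 1. P = [[5]], Q = [[1]].
Insert 3: 3 bumps 5 from row 1; 5 starts row 2. P = [[3], [5]], Q = [[1], [2]].
Insert 1: 1 bumps 3 from row 1; 3 bumps 5 from row 2; 5 starts row 3. P = [[1], [3], [5]], Q = [[1], [2], [3]].
Insert 6: appended to row 1. P = [[1, 6], [3], [5]], Q = [[1, 4], [2], [3]].
Insert 2: 2 bumps 6 from row 1; 6 appends to row 2. P = [[1, 2], [3, 6], [5]], Q = [[1, 4], [2, 5], [3]].
Insert 4: appended to row 1. P = [[1, 2, 4], [3, 6], [5]], Q = [[1, 4, 6], [2, 5], [3]].

So P = [[1, 2, 4], [3, 6], [5]], Q = [[1, 4, 6], [2, 5], [3]].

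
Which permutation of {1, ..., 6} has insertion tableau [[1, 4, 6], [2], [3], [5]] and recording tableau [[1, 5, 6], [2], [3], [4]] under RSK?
Reverse the RSK construction: for i from n down to 1, find the cell of Q containing i, remove the entry at that cell from P, and reverse-bump it up through P; the value ejected from row 1 is w(i).

Step i=6: Q has 6 at row 1, column 3; remove that cell from P, ejecting 6. So w(6) = 6. P is now [[1, 4], [2], [3], [5]].
Step i=5: Q has 5 at row 1, column 2; remove that cell from P, ejecting 4. So w(5) = 4. P is now [[1], [2], [3], [5]].
Step i=4: Q has 4 at row 4, column 1; remove 5 from row 4 of P and reverse-bump: 5 enters row 3 and ejects 3; 3 enters row 2 and ejects 2; 2 enters row 1 and ejects 1. So w(4) = 1. P is now [[2], [3], [5]].
Step i=3: Q has 3 at row 3, column 1; remove 5 from row 3 of P and reverse-bump: 5 enters row 2 and ejects 3; 3 enters row 1 and ejects 2. So w(3) = 2. P is now [[3], [5]].
Step i=2: Q has 2 at row 2, column 1; remove 5 from row 2 of P and reverse-bump: 5 enters row 1 and ejects 3. So w(2) = 3. P is now [[5]].
Step i=1: Q has 1 at row 1, column 1; remove that cell from P, ejecting 5. So w(1) = 5. P is now [].

So w = 5 3 2 1 4 6.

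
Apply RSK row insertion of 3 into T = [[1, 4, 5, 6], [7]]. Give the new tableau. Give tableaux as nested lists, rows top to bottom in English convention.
[[1, 3, 5, 6], [4], [7]]

In row 1, 3 replaces 4 (the leftmost entry greater than 3); 4 is bumped to row 2. In row 2, 4 replaces 7 (the leftmost entry greater than 4); 7 is bumped to row 3. 7 starts a new row 3. The new tableau is [[1, 3, 5, 6], [4], [7]].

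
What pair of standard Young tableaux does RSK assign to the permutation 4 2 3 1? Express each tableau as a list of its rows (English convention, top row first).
P = [[1, 3], [2], [4]], Q = [[1, 3], [2], [4]]

Insert each entry of the permutation into P by Schensted row insertion, recording in Q the position of each new cell.

Insert 4: appended to row 1. P = [[4]].
Insert 2: 2 bumps 4 from row 1; 4 starts row 2. P = [[2], [4]].
Insert 3: appended to row 1. P = [[2, 3], [4]].
Insert 1: 1 bumps 2 from row 1; 2 bumps 4 from row 2; 4 starts row 3. P = [[1, 3], [2], [4]].

So P = [[1, 3], [2], [4]], Q = [[1, 3], [2], [4]].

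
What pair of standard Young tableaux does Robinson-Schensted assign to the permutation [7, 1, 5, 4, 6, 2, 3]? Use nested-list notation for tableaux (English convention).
P = [[1, 2, 3], [4, 6], [5], [7]], Q = [[1, 3, 5], [2, 7], [4], [6]]

Insert each entry of the permutation into P by Schensted row insertion, recording in Q the position of each new cell.

After inserting 7: P = [[7]].
After inserting 1: P = [[1], [7]].
After inserting 5: P = [[1, 5], [7]].
After inserting 4: P = [[1, 4], [5], [7]].
After inserting 6: P = [[1, 4, 6], [5], [7]].
After inserting 2: P = [[1, 2, 6], [4], [5], [7]].
After inserting 3: P = [[1, 2, 3], [4, 6], [5], [7]].

So P = [[1, 2, 3], [4, 6], [5], [7]], Q = [[1, 3, 5], [2, 7], [4], [6]].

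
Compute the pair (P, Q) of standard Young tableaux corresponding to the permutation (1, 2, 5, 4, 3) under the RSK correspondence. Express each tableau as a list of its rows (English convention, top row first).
Insert each entry of the permutation into P by Schensted row insertion, recording in Q the position of each new cell.

Insert 1: appended to row 1. P = [[1]], Q = [[1]].
Insert 2: appended to row 1. P = [[1, 2]], Q = [[1, 2]].
Insert 5: appended to row 1. P = [[1, 2, 5]], Q = [[1, 2, 3]].
Insert 4: 4 bumps 5 from row 1; 5 starts row 2. P = [[1, 2, 4], [5]], Q = [[1, 2, 3], [4]].
Insert 3: 3 bumps 4 from row 1; 4 bumps 5 from row 2; 5 starts row 3. P = [[1, 2, 3], [4], [5]], Q = [[1, 2, 3], [4], [5]].

So P = [[1, 2, 3], [4], [5]], Q = [[1, 2, 3], [4], [5]].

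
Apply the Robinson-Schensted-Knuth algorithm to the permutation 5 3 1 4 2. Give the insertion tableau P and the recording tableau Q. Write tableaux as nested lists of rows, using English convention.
Insert each entry of the permutation into P by Schensted row insertion, recording in Q the position of each new cell.

Insert 5: appended to row 1. P = [[5]], Q = [[1]].
Insert 3: 3 bumps 5 from row 1; 5 starts row 2. P = [[3], [5]], Q = [[1], [2]].
Insert 1: 1 bumps 3 from row 1; 3 bumps 5 from row 2; 5 starts row 3. P = [[1], [3], [5]], Q = [[1], [2], [3]].
Insert 4: appended to row 1. P = [[1, 4], [3], [5]], Q = [[1, 4], [2], [3]].
Insert 2: 2 bumps 4 from row 1; 4 appends to row 2. P = [[1, 2], [3, 4], [5]], Q = [[1, 4], [2, 5], [3]].

So P = [[1, 2], [3, 4], [5]], Q = [[1, 4], [2, 5], [3]].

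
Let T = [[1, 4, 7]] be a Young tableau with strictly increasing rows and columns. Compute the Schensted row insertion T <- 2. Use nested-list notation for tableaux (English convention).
In row 1, 2 replaces 4 (the leftmost entry greater than 2); 4 is bumped to row 2. 4 starts a new row 2. The new tableau is [[1, 2, 7], [4]].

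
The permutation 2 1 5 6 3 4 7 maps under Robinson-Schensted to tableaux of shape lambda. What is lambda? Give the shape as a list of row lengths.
Row-insert each entry into an empty tableau.

After inserting 2: P = [[2]].
After inserting 1: P = [[1], [2]].
After inserting 5: P = [[1, 5], [2]].
After inserting 6: P = [[1, 5, 6], [2]].
After inserting 3: P = [[1, 3, 6], [2, 5]].
After inserting 4: P = [[1, 3, 4], [2, 5, 6]].
After inserting 7: P = [[1, 3, 4, 7], [2, 5, 6]].

The final insertion tableau P = [[1, 3, 4, 7], [2, 5, 6]] has shape [4, 3].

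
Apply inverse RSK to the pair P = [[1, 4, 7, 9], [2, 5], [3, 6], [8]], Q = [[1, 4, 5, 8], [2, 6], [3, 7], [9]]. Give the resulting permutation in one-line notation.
Reverse RSK: for i = n, n-1, ..., 1, locate i in Q, remove the corresponding corner cell from P, and reverse-bump its entry up through P; the value ejected from row 1 is w(i).

So w = 3 2 1 6 8 7 5 9 4.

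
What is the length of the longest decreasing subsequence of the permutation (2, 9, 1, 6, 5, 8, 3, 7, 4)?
4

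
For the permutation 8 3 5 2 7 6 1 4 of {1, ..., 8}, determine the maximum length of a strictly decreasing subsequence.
4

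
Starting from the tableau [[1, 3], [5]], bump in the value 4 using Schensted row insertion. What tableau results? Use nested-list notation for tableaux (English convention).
[[1, 3, 4], [5]]

4 is larger than every entry of row 1, so it is appended to row 1. The new tableau is [[1, 3, 4], [5]].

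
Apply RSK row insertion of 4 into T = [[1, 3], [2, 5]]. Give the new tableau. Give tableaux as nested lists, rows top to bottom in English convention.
[[1, 3, 4], [2, 5]]

4 is larger than every entry of row 1, so it is appended to row 1. The new tableau is [[1, 3, 4], [2, 5]].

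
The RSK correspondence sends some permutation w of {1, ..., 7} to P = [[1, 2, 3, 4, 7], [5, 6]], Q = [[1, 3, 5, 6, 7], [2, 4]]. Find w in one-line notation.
Reverse the RSK construction: for i from n down to 1, find the cell of Q containing i, remove the entry at that cell from P, and reverse-bump it up through P; the value ejected from row 1 is w(i).

Step i=7: Q has 7 at row 1, column 5; remove that cell from P, ejecting 7. So w(7) = 7. P is now [[1, 2, 3, 4], [5, 6]].
Step i=6: Q has 6 at row 1, column 4; remove that cell from P, ejecting 4. So w(6) = 4. P is now [[1, 2, 3], [5, 6]].
Step i=5: Q has 5 at row 1, column 3; remove that cell from P, ejecting 3. So w(5) = 3. P is now [[1, 2], [5, 6]].
Step i=4: Q has 4 at row 2, column 2; remove 6 from row 2 of P and reverse-bump: 6 enters row 1 and ejects 2. So w(4) = 2. P is now [[1, 6], [5]].
Step i=3: Q has 3 at row 1, column 2; remove that cell from P, ejecting 6. So w(3) = 6. P is now [[1], [5]].
Step i=2: Q has 2 at row 2, column 1; remove 5 from row 2 of P and reverse-bump: 5 enters row 1 and ejects 1. So w(2) = 1. P is now [[5]].
Step i=1: Q has 1 at row 1, column 1; remove that cell from P, ejecting 5. So w(1) = 5. P is now [].

So w = 5 1 6 2 3 4 7.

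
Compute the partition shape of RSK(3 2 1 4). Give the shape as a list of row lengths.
RSK row insertion gives P = [[1, 4], [2], [3]], which has shape [2, 1, 1].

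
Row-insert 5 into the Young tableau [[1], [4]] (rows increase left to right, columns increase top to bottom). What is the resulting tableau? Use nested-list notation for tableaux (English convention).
[[1, 5], [4]]

5 is larger than every entry of row 1, so it is appended to row 1. The new tableau is [[1, 5], [4]].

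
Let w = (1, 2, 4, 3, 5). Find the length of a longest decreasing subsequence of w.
2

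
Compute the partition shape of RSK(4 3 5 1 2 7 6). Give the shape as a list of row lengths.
[3, 3, 1]

RSK row insertion gives P = [[1, 2, 6], [3, 5, 7], [4]], which has shape [3, 3, 1].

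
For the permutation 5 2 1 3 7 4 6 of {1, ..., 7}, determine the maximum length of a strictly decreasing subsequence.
3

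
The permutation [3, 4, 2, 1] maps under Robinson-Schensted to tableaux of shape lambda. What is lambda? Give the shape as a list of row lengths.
[2, 1, 1]

RSK row insertion gives P = [[1, 4], [2], [3]], which has shape [2, 1, 1].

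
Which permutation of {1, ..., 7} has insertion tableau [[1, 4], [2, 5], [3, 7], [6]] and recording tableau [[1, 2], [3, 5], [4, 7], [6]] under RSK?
Reverse the RSK construction: for i from n down to 1, find the cell of Q containing i, remove the entry at that cell from P, and reverse-bump it up through P; the value ejected from row 1 is w(i).

Step i=7: Q has 7 at row 3, column 2; remove 7 from row 3 of P and reverse-bump: 7 enters row 2 and ejects 5; 5 enters row 1 and ejects 4. So w(7) = 4. P is now [[1, 5], [2, 7], [3], [6]].
Step i=6: Q has 6 at row 4, column 1; remove 6 from row 4 of P and reverse-bump: 6 enters row 3 and ejects 3; 3 enters row 2 and ejects 2; 2 enters row 1 and ejects 1. So w(6) = 1. P is now [[2, 5], [3, 7], [6]].
Step i=5: Q has 5 at row 2, column 2; remove 7 from row 2 of P and reverse-bump: 7 enters row 1 and ejects 5. So w(5) = 5. P is now [[2, 7], [3], [6]].
Step i=4: Q has 4 at row 3, column 1; remove 6 from row 3 of P and reverse-bump: 6 enters row 2 and ejects 3; 3 enters row 1 and ejects 2. So w(4) = 2. P is now [[3, 7], [6]].
Step i=3: Q has 3 at row 2, column 1; remove 6 from row 2 of P and reverse-bump: 6 enters row 1 and ejects 3. So w(3) = 3. P is now [[6, 7]].
Step i=2: Q has 2 at row 1, column 2; remove that cell from P, ejecting 7. So w(2) = 7. P is now [[6]].
Step i=1: Q has 1 at row 1, column 1; remove that cell from P, ejecting 6. So w(1) = 6. P is now [].

So w = 6 7 3 2 5 1 4.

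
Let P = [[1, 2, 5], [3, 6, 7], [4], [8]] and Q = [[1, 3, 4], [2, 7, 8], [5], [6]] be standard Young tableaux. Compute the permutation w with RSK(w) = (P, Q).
8 4 6 7 3 1 2 5

Reverse the RSK construction: for i from n down to 1, find the cell of Q containing i, remove the entry at that cell from P, and reverse-bump it up through P; the value ejected from row 1 is w(i).

Step i=8: Q has 8 at row 2, column 3; remove 7 from row 2 of P and reverse-bump: 7 enters row 1 and ejects 5. So w(8) = 5. P is now [[1, 2, 7], [3, 6], [4], [8]].
Step i=7: Q has 7 at row 2, column 2; remove 6 from row 2 of P and reverse-bump: 6 enters row 1 and ejects 2. So w(7) = 2. P is now [[1, 6, 7], [3], [4], [8]].
Step i=6: Q has 6 at row 4, column 1; remove 8 from row 4 of P and reverse-bump: 8 enters row 3 and ejects 4; 4 enters row 2 and ejects 3; 3 enters row 1 and ejects 1. So w(6) = 1. P is now [[3, 6, 7], [4], [8]].
Step i=5: Q has 5 at row 3, column 1; remove 8 from row 3 of P and reverse-bump: 8 enters row 2 and ejects 4; 4 enters row 1 and ejects 3. So w(5) = 3. P is now [[4, 6, 7], [8]].
Step i=4: Q has 4 at row 1, column 3; remove that cell from P, ejecting 7. So w(4) = 7. P is now [[4, 6], [8]].
Step i=3: Q has 3 at row 1, column 2; remove that cell from P, ejecting 6. So w(3) = 6. P is now [[4], [8]].
Step i=2: Q has 2 at row 2, column 1; remove 8 from row 2 of P and reverse-bump: 8 enters row 1 and ejects 4. So w(2) = 4. P is now [[8]].
Step i=1: Q has 1 at row 1, column 1; remove that cell from P, ejecting 8. So w(1) = 8. P is now [].

So w = 8 4 6 7 3 1 2 5.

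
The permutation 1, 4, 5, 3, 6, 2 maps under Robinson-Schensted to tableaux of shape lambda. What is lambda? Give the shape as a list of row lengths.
Row-insert each entry into an empty tableau.

After inserting 1: P = [[1]].
After inserting 4: P = [[1, 4]].
After inserting 5: P = [[1, 4, 5]].
After inserting 3: P = [[1, 3, 5], [4]].
After inserting 6: P = [[1, 3, 5, 6], [4]].
After inserting 2: P = [[1, 2, 5, 6], [3], [4]].

The final insertion tableau P = [[1, 2, 5, 6], [3], [4]] has shape [4, 1, 1].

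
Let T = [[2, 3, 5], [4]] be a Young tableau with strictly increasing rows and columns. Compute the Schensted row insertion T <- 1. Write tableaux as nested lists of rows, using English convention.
In row 1, 1 replaces 2 (the leftmost entry greater than 1); 2 is bumped to row 2. In row 2, 2 replaces 4 (the leftmost entry greater than 2); 4 is bumped to row 3. 4 starts a new row 3. The new tableau is [[1, 3, 5], [2], [4]].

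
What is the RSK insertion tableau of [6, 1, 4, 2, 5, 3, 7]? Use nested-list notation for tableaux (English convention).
Insert 6: appended to row 1. P = [[6]].
Insert 1: 1 bumps 6 from row 1; 6 starts row 2. P = [[1], [6]].
Insert 4: appended to row 1. P = [[1, 4], [6]].
Insert 2: 2 bumps 4 from row 1; 4 bumps 6 from row 2; 6 starts row 3. P = [[1, 2], [4], [6]].
Insert 5: appended to row 1. P = [[1, 2, 5], [4], [6]].
Insert 3: 3 bumps 5 from row 1; 5 appends to row 2. P = [[1, 2, 3], [4, 5], [6]].
Insert 7: appended to row 1. P = [[1, 2, 3, 7], [4, 5], [6]].

So P = [[1, 2, 3, 7], [4, 5], [6]].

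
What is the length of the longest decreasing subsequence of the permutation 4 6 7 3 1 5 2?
3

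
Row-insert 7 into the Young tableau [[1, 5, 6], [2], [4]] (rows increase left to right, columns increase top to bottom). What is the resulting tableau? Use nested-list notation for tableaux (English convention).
7 is larger than every entry of row 1, so it is appended to row 1. The new tableau is [[1, 5, 6, 7], [2], [4]].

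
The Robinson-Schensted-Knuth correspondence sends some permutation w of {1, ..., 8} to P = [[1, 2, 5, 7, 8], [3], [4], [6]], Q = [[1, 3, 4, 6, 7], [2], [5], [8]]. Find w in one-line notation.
6 1 4 5 3 7 8 2

Reverse the RSK construction: for i from n down to 1, find the cell of Q containing i, remove the entry at that cell from P, and reverse-bump it up through P; the value ejected from row 1 is w(i).

Step i=8: Q has 8 at row 4, column 1; remove 6 from row 4 of P and reverse-bump: 6 enters row 3 and ejects 4; 4 enters row 2 and ejects 3; 3 enters row 1 and ejects 2. So w(8) = 2. P is now [[1, 3, 5, 7, 8], [4], [6]].
Step i=7: Q has 7 at row 1, column 5; remove that cell from P, ejecting 8. So w(7) = 8. P is now [[1, 3, 5, 7], [4], [6]].
Step i=6: Q has 6 at row 1, column 4; remove that cell from P, ejecting 7. So w(6) = 7. P is now [[1, 3, 5], [4], [6]].
Step i=5: Q has 5 at row 3, column 1; remove 6 from row 3 of P and reverse-bump: 6 enters row 2 and ejects 4; 4 enters row 1 and ejects 3. So w(5) = 3. P is now [[1, 4, 5], [6]].
Step i=4: Q has 4 at row 1, column 3; remove that cell from P, ejecting 5. So w(4) = 5. P is now [[1, 4], [6]].
Step i=3: Q has 3 at row 1, column 2; remove that cell from P, ejecting 4. So w(3) = 4. P is now [[1], [6]].
Step i=2: Q has 2 at row 2, column 1; remove 6 from row 2 of P and reverse-bump: 6 enters row 1 and ejects 1. So w(2) = 1. P is now [[6]].
Step i=1: Q has 1 at row 1, column 1; remove that cell from P, ejecting 6. So w(1) = 6. P is now [].

So w = 6 1 4 5 3 7 8 2.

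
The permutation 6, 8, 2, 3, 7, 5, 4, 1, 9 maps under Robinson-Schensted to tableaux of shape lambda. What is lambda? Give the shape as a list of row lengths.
Row-insert each entry into an empty tableau.

After inserting 6: P = [[6]].
After inserting 8: P = [[6, 8]].
After inserting 2: P = [[2, 8], [6]].
After inserting 3: P = [[2, 3], [6, 8]].
After inserting 7: P = [[2, 3, 7], [6, 8]].
After inserting 5: P = [[2, 3, 5], [6, 7], [8]].
After inserting 4: P = [[2, 3, 4], [5, 7], [6], [8]].
After inserting 1: P = [[1, 3, 4], [2, 7], [5], [6], [8]].
After inserting 9: P = [[1, 3, 4, 9], [2, 7], [5], [6], [8]].

The final insertion tableau P = [[1, 3, 4, 9], [2, 7], [5], [6], [8]] has shape [4, 2, 1, 1, 1].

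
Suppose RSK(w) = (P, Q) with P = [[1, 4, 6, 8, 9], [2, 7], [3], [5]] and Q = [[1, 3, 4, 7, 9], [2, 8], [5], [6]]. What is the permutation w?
Reverse RSK: for i = n, n-1, ..., 1, locate i in Q, remove the corresponding corner cell from P, and reverse-bump its entry up through P; the value ejected from row 1 is w(i).

So w = 5 3 4 7 2 1 8 6 9.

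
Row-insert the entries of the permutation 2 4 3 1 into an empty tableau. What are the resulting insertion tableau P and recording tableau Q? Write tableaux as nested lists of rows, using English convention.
P = [[1, 3], [2], [4]], Q = [[1, 2], [3], [4]]

Insert each entry of the permutation into P by Schensted row insertion, recording in Q the position of each new cell.

Insert 2: appended to row 1. P = [[2]].
Insert 4: appended to row 1. P = [[2, 4]].
Insert 3: 3 bumps 4 from row 1; 4 starts row 2. P = [[2, 3], [4]].
Insert 1: 1 bumps 2 from row 1; 2 bumps 4 from row 2; 4 starts row 3. P = [[1, 3], [2], [4]].

So P = [[1, 3], [2], [4]], Q = [[1, 2], [3], [4]].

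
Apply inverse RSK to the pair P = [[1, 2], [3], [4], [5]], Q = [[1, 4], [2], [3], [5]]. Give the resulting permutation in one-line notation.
Reverse RSK: for i = n, n-1, ..., 1, locate i in Q, remove the corresponding corner cell from P, and reverse-bump its entry up through P; the value ejected from row 1 is w(i).

So w = 5 4 1 3 2.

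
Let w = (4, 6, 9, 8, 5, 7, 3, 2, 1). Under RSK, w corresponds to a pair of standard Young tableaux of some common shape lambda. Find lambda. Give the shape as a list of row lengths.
Row-insert each entry into an empty tableau.

After inserting 4: P = [[4]].
After inserting 6: P = [[4, 6]].
After inserting 9: P = [[4, 6, 9]].
After inserting 8: P = [[4, 6, 8], [9]].
After inserting 5: P = [[4, 5, 8], [6], [9]].
After inserting 7: P = [[4, 5, 7], [6, 8], [9]].
After inserting 3: P = [[3, 5, 7], [4, 8], [6], [9]].
After inserting 2: P = [[2, 5, 7], [3, 8], [4], [6], [9]].
After inserting 1: P = [[1, 5, 7], [2, 8], [3], [4], [6], [9]].

The final insertion tableau P = [[1, 5, 7], [2, 8], [3], [4], [6], [9]] has shape [3, 2, 1, 1, 1, 1].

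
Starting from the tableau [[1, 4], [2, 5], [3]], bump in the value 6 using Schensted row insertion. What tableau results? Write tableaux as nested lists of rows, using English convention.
[[1, 4, 6], [2, 5], [3]]

6 is larger than every entry of row 1, so it is appended to row 1. The new tableau is [[1, 4, 6], [2, 5], [3]].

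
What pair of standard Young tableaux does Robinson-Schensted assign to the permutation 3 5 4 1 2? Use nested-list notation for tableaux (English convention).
P = [[1, 2], [3, 4], [5]], Q = [[1, 2], [3, 5], [4]]

Insert each entry of the permutation into P by Schensted row insertion, recording in Q the position of each new cell.

Insert 3: appended to row 1. P = [[3]], Q = [[1]].
Insert 5: appended to row 1. P = [[3, 5]], Q = [[1, 2]].
Insert 4: 4 bumps 5 from row 1; 5 starts row 2. P = [[3, 4], [5]], Q = [[1, 2], [3]].
Insert 1: 1 bumps 3 from row 1; 3 bumps 5 from row 2; 5 starts row 3. P = [[1, 4], [3], [5]], Q = [[1, 2], [3], [4]].
Insert 2: 2 bumps 4 from row 1; 4 appends to row 2. P = [[1, 2], [3, 4], [5]], Q = [[1, 2], [3, 5], [4]].

So P = [[1, 2], [3, 4], [5]], Q = [[1, 2], [3, 5], [4]].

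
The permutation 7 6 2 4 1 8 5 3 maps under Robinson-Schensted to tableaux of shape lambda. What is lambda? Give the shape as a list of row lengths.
[3, 2, 2, 1]

RSK row insertion gives P = [[1, 3, 5], [2, 4], [6, 8], [7]], which has shape [3, 2, 2, 1].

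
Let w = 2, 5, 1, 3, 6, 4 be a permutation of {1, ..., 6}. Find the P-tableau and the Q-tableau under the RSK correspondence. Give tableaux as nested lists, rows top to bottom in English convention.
Insert each entry of the permutation into P by Schensted row insertion, recording in Q the position of each new cell.

Insert 2: appended to row 1. P = [[2]].
Insert 5: appended to row 1. P = [[2, 5]].
Insert 1: 1 bumps 2 from row 1; 2 starts row 2. P = [[1, 5], [2]].
Insert 3: 3 bumps 5 from row 1; 5 appends to row 2. P = [[1, 3], [2, 5]].
Insert 6: appended to row 1. P = [[1, 3, 6], [2, 5]].
Insert 4: 4 bumps 6 from row 1; 6 appends to row 2. P = [[1, 3, 4], [2, 5, 6]].

So P = [[1, 3, 4], [2, 5, 6]], Q = [[1, 2, 5], [3, 4, 6]].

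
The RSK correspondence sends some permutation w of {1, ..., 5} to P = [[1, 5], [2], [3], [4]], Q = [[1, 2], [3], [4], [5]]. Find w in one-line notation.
Reverse the RSK construction: for i from n down to 1, find the cell of Q containing i, remove the entry at that cell from P, and reverse-bump it up through P; the value ejected from row 1 is w(i).

Step i=5: Q has 5 at row 4, column 1; remove 4 from row 4 of P and reverse-bump: 4 enters row 3 and ejects 3; 3 enters row 2 and ejects 2; 2 enters row 1 and ejects 1. So w(5) = 1. P is now [[2, 5], [3], [4]].
Step i=4: Q has 4 at row 3, column 1; remove 4 from row 3 of P and reverse-bump: 4 enters row 2 and ejects 3; 3 enters row 1 and ejects 2. So w(4) = 2. P is now [[3, 5], [4]].
Step i=3: Q has 3 at row 2, column 1; remove 4 from row 2 of P and reverse-bump: 4 enters row 1 and ejects 3. So w(3) = 3. P is now [[4, 5]].
Step i=2: Q has 2 at row 1, column 2; remove that cell from P, ejecting 5. So w(2) = 5. P is now [[4]].
Step i=1: Q has 1 at row 1, column 1; remove that cell from P, ejecting 4. So w(1) = 4. P is now [].

So w = 4 5 3 2 1.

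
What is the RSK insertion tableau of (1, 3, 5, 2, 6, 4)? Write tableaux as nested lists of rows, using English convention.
Insert 1: appended to row 1. P = [[1]].
Insert 3: appended to row 1. P = [[1, 3]].
Insert 5: appended to row 1. P = [[1, 3, 5]].
Insert 2: 2 bumps 3 from row 1; 3 starts row 2. P = [[1, 2, 5], [3]].
Insert 6: appended to row 1. P = [[1, 2, 5, 6], [3]].
Insert 4: 4 bumps 5 from row 1; 5 appends to row 2. P = [[1, 2, 4, 6], [3, 5]].

So P = [[1, 2, 4, 6], [3, 5]].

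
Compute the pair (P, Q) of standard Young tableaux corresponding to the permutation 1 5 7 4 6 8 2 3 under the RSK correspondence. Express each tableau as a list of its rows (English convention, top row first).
P = [[1, 2, 3, 8], [4, 6], [5, 7]], Q = [[1, 2, 3, 6], [4, 5], [7, 8]]

Insert each entry of the permutation into P by Schensted row insertion, recording in Q the position of each new cell.

Insert 1: appended to row 1. P = [[1]].
Insert 5: appended to row 1. P = [[1, 5]].
Insert 7: appended to row 1. P = [[1, 5, 7]].
Insert 4: 4 bumps 5 from row 1; 5 starts row 2. P = [[1, 4, 7], [5]].
Insert 6: 6 bumps 7 from row 1; 7 appends to row 2. P = [[1, 4, 6], [5, 7]].
Insert 8: appended to row 1. P = [[1, 4, 6, 8], [5, 7]].
Insert 2: 2 bumps 4 from row 1; 4 bumps 5 from row 2; 5 starts row 3. P = [[1, 2, 6, 8], [4, 7], [5]].
Insert 3: 3 bumps 6 from row 1; 6 bumps 7 from row 2; 7 appends to row 3. P = [[1, 2, 3, 8], [4, 6], [5, 7]].

So P = [[1, 2, 3, 8], [4, 6], [5, 7]], Q = [[1, 2, 3, 6], [4, 5], [7, 8]].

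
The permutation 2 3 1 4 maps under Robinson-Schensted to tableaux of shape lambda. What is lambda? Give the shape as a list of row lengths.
Row-insert each entry into an empty tableau.

After inserting 2: P = [[2]].
After inserting 3: P = [[2, 3]].
After inserting 1: P = [[1, 3], [2]].
After inserting 4: P = [[1, 3, 4], [2]].

The final insertion tableau P = [[1, 3, 4], [2]] has shape [3, 1].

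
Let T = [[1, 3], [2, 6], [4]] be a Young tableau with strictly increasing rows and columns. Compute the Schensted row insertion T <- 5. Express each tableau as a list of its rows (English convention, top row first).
[[1, 3, 5], [2, 6], [4]]

5 is larger than every entry of row 1, so it is appended to row 1. The new tableau is [[1, 3, 5], [2, 6], [4]].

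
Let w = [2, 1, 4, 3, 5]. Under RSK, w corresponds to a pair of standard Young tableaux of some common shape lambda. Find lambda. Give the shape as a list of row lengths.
Row-insert each entry into an empty tableau.

After inserting 2: P = [[2]].
After inserting 1: P = [[1], [2]].
After inserting 4: P = [[1, 4], [2]].
After inserting 3: P = [[1, 3], [2, 4]].
After inserting 5: P = [[1, 3, 5], [2, 4]].

The final insertion tableau P = [[1, 3, 5], [2, 4]] has shape [3, 2].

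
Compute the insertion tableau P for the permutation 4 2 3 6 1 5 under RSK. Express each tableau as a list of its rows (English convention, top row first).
Insert 4: appended to row 1. P = [[4]].
Insert 2: 2 bumps 4 from row 1; 4 starts row 2. P = [[2], [4]].
Insert 3: appended to row 1. P = [[2, 3], [4]].
Insert 6: appended to row 1. P = [[2, 3, 6], [4]].
Insert 1: 1 bumps 2 from row 1; 2 bumps 4 from row 2; 4 starts row 3. P = [[1, 3, 6], [2], [4]].
Insert 5: 5 bumps 6 from row 1; 6 appends to row 2. P = [[1, 3, 5], [2, 6], [4]].

So P = [[1, 3, 5], [2, 6], [4]].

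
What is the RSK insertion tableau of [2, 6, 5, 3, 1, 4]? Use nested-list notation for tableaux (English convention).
Insert 2: appended to row 1. P = [[2]].
Insert 6: appended to row 1. P = [[2, 6]].
Insert 5: 5 bumps 6 from row 1; 6 starts row 2. P = [[2, 5], [6]].
Insert 3: 3 bumps 5 from row 1; 5 bumps 6 from row 2; 6 starts row 3. P = [[2, 3], [5], [6]].
Insert 1: 1 bumps 2 from row 1; 2 bumps 5 from row 2; 5 bumps 6 from row 3; 6 starts row 4. P = [[1, 3], [2], [5], [6]].
Insert 4: appended to row 1. P = [[1, 3, 4], [2], [5], [6]].

So P = [[1, 3, 4], [2], [5], [6]].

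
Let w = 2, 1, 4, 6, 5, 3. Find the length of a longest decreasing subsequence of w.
3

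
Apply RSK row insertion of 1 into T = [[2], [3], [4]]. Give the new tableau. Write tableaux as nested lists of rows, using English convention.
In row 1, 1 replaces 2 (the leftmost entry greater than 1); 2 is bumped to row 2. In row 2, 2 replaces 3 (the leftmost entry greater than 2); 3 is bumped to row 3. In row 3, 3 replaces 4 (the leftmost entry greater than 3); 4 is bumped to row 4. 4 starts a new row 4. The new tableau is [[1], [2], [3], [4]].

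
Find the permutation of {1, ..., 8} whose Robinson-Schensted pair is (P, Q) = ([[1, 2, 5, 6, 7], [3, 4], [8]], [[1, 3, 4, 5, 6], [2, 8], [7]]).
Reverse RSK: for i = n, n-1, ..., 1, locate i in Q, remove the corresponding corner cell from P, and reverse-bump its entry up through P; the value ejected from row 1 is w(i).

So w = 8 3 4 5 6 7 1 2.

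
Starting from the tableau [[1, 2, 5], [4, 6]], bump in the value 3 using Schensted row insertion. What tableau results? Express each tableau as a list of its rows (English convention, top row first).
In row 1, 3 replaces 5 (the leftmost entry greater than 3); 5 is bumped to row 2. In row 2, 5 replaces 6 (the leftmost entry greater than 5); 6 is bumped to row 3. 6 starts a new row 3. The new tableau is [[1, 2, 3], [4, 5], [6]].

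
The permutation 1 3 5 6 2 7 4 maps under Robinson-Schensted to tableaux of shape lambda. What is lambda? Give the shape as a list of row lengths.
Row-insert each entry into an empty tableau.

After inserting 1: P = [[1]].
After inserting 3: P = [[1, 3]].
After inserting 5: P = [[1, 3, 5]].
After inserting 6: P = [[1, 3, 5, 6]].
After inserting 2: P = [[1, 2, 5, 6], [3]].
After inserting 7: P = [[1, 2, 5, 6, 7], [3]].
After inserting 4: P = [[1, 2, 4, 6, 7], [3, 5]].

The final insertion tableau P = [[1, 2, 4, 6, 7], [3, 5]] has shape [5, 2].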